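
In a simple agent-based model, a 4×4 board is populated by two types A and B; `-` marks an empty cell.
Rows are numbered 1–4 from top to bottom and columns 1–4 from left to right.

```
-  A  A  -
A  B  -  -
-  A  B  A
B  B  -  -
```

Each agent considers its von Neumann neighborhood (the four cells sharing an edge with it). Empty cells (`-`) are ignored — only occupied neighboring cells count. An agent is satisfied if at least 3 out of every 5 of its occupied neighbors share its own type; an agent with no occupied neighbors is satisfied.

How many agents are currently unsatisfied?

(1,2)A 1/2 ✗
(1,3)A 1/1 ✓
(2,1)A 0/1 ✗
(2,2)B 0/3 ✗
(3,2)A 0/3 ✗
(3,3)B 0/2 ✗
(3,4)A 0/1 ✗
(4,1)B 1/1 ✓
(4,2)B 1/2 ✗
Unsatisfied: (1,2), (2,1), (2,2), (3,2), (3,3), (3,4), (4,2) — 7 in total.

7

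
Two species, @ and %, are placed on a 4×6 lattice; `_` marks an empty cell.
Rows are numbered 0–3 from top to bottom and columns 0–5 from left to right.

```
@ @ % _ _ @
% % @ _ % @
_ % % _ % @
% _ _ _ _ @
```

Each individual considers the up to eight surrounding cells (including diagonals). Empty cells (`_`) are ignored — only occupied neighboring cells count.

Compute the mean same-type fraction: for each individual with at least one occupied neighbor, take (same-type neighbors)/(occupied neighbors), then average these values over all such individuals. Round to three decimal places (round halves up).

0.487

Row 0: (0,0)@ 1/3 · (0,1)@ 2/5 · (0,2)% 1/3 · (0,5)@ 1/2
Row 1: (1,0)% 2/4 · (1,1)% 4/7 · (1,2)@ 1/5 · (1,4)% 1/4 · (1,5)@ 2/4
Row 2: (2,1)% 4/5 · (2,2)% 2/3 · (2,4)% 1/4 · (2,5)@ 2/4
Row 3: (3,0)% 1/1 · (3,5)@ 1/2
Sum over 15 individuals: 1/3 + 2/5 + 1/3 + 1/2 + 2/4 + 4/7 + 1/5 + 1/4 + 2/4 + 4/5 + 2/3 + 1/4 + 2/4 + 1/1 + 1/2 = 767/105; mean = 767/105 ÷ 15 = 767/1575 = 0.486984… → 0.487.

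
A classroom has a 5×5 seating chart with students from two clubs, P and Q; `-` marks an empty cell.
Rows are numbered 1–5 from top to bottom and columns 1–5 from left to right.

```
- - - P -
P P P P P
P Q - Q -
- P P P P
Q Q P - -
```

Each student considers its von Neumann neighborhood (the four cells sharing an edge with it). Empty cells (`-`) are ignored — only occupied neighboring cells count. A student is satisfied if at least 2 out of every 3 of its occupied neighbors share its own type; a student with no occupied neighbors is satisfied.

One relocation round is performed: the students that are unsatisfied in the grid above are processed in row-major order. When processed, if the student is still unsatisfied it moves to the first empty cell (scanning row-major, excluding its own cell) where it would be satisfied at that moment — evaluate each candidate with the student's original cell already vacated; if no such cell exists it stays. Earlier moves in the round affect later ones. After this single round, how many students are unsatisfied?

2

Initially unsatisfied (in order): (3,1), (3,2), (3,4), (4,2), (5,2), (5,3).
  (3,1) → (1,1).
  (3,2): no empty cell satisfies it; stays.
  (3,4): no empty cell satisfies it; stays.
  (4,2) → (1,2).
  (5,2) → (4,1).
  (5,3): now satisfied by earlier moves; stays.
Resulting grid:
P P - P -
P P P P P
- Q - Q -
Q - P P P
Q - P - -
Unsatisfied now: (3,2), (3,4).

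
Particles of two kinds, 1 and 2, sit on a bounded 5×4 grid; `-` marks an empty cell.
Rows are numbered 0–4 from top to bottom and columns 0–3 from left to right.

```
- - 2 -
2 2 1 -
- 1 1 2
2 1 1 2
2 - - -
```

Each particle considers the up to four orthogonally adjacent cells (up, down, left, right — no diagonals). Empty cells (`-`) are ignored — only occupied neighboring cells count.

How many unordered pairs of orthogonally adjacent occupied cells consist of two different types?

Scan each occupied cell's neighbors to the right and below so each pair is counted once.
Row 0: 2(0,2)–1(1,2)≠  → 1/1 unlike.
Row 1: 2(1,0)–2(1,1)= 2(1,1)–1(1,2)≠ 2(1,1)–1(2,1)≠ 1(1,2)–1(2,2)=  → 2/4 unlike.
Row 2: 1(2,1)–1(2,2)= 1(2,1)–1(3,1)= 1(2,2)–2(2,3)≠ 1(2,2)–1(3,2)= 2(2,3)–2(3,3)=  → 1/5 unlike.
Row 3: 2(3,0)–1(3,1)≠ 2(3,0)–2(4,0)= 1(3,1)–1(3,2)= 1(3,2)–2(3,3)≠  → 2/4 unlike.
Total adjacent occupied pairs: 14; unlike-type pairs: 6.

6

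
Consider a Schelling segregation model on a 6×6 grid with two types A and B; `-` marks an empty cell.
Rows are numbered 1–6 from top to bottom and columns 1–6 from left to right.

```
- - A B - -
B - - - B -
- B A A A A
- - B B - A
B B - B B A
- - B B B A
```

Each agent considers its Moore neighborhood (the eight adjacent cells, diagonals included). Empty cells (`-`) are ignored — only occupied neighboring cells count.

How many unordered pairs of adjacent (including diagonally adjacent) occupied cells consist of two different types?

15

Scan each occupied cell's neighbors to the right and below (and the two forward diagonals) so each pair is counted once.
Row 1: A(1,3)–B(1,4)≠ B(1,4)–B(2,5)=  → 1/2 unlike.
Row 2: B(2,1)–B(3,2)= B(2,5)–A(3,5)≠ B(2,5)–A(3,6)≠ B(2,5)–A(3,4)≠  → 3/4 unlike.
Row 3: B(3,2)–A(3,3)≠ B(3,2)–B(4,3)= A(3,3)–A(3,4)= A(3,3)–B(4,3)≠ A(3,3)–B(4,4)≠ A(3,4)–A(3,5)= A(3,4)–B(4,4)≠ A(3,4)–B(4,3)≠ A(3,5)–A(3,6)= A(3,5)–A(4,6)= A(3,5)–B(4,4)≠ A(3,6)–A(4,6)=  → 6/12 unlike.
Row 4: B(4,3)–B(4,4)= B(4,3)–B(5,4)= B(4,3)–B(5,2)= B(4,4)–B(5,4)= B(4,4)–B(5,5)= A(4,6)–A(5,6)= A(4,6)–B(5,5)≠  → 1/7 unlike.
Row 5: B(5,1)–B(5,2)= B(5,2)–B(6,3)= B(5,4)–B(5,5)= B(5,4)–B(6,4)= B(5,4)–B(6,5)= B(5,4)–B(6,3)= B(5,5)–A(5,6)≠ B(5,5)–B(6,5)= B(5,5)–A(6,6)≠ B(5,5)–B(6,4)= A(5,6)–A(6,6)= A(5,6)–B(6,5)≠  → 3/12 unlike.
Row 6: B(6,3)–B(6,4)= B(6,4)–B(6,5)= B(6,5)–A(6,6)≠  → 1/3 unlike.
Total adjacent occupied pairs: 40; unlike-type pairs: 15.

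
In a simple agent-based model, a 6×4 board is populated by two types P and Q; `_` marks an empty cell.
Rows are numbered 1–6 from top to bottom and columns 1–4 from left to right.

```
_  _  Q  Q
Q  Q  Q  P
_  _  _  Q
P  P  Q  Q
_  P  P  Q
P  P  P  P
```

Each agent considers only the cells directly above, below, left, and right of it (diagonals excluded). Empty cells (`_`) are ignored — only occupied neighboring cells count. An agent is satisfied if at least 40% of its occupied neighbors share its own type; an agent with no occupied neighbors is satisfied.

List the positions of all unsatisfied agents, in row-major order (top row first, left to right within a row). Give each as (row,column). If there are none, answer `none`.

(2,4), (4,3), (5,4)

(1,3)Q 2/2 satisfied
(1,4)Q 1/2 satisfied
(2,1)Q 1/1 satisfied
(2,2)Q 2/2 satisfied
(2,3)Q 2/3 satisfied
(2,4)P 0/3 not
(3,4)Q 1/2 satisfied
(4,1)P 1/1 satisfied
(4,2)P 2/3 satisfied
(4,3)Q 1/3 not
(4,4)Q 3/3 satisfied
(5,2)P 3/3 satisfied
(5,3)P 2/4 satisfied
(5,4)Q 1/3 not
(6,1)P 1/1 satisfied
(6,2)P 3/3 satisfied
(6,3)P 3/3 satisfied
(6,4)P 1/2 satisfied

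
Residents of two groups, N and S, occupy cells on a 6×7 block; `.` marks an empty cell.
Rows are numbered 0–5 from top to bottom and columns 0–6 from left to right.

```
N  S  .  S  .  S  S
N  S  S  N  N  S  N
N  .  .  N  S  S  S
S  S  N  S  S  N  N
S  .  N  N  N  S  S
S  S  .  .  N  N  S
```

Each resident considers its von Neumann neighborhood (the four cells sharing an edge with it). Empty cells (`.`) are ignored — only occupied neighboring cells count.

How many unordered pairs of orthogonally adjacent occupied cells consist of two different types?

Scan each occupied cell's neighbors to the right and below so each pair is counted once.
From row 0: 3 unlike of 7 pairs (running 3/7).
From row 1: 6 unlike of 11 pairs (running 9/18).
From row 2: 5 unlike of 8 pairs (running 14/26).
From row 3: 7 unlike of 12 pairs (running 21/38).
From row 4: 2 unlike of 8 pairs (running 23/46).
From row 5: 1 unlike of 3 pairs (running 24/49).
Total adjacent occupied pairs: 49; unlike-type pairs: 24.

24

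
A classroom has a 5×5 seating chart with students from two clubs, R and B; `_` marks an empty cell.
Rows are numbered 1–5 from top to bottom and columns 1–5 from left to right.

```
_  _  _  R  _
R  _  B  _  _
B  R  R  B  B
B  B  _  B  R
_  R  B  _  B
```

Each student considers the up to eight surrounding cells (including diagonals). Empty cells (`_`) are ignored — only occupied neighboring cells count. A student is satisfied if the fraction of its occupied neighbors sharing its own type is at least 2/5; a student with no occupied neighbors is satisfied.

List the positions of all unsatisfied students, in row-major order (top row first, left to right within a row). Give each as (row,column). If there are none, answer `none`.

(1,4)R 0/1 ✗
(2,1)R 1/2 ✓
(2,3)B 1/4 ✗
(3,1)B 2/4 ✓
(3,2)R 2/6 ✗
(3,3)R 1/5 ✗
(3,4)B 3/5 ✓
(3,5)B 2/3 ✓
(4,1)B 2/4 ✓
(4,2)B 3/6 ✓
(4,4)B 4/6 ✓
(4,5)R 0/4 ✗
(5,2)R 0/3 ✗
(5,3)B 2/3 ✓
(5,5)B 1/2 ✓

(1,4), (2,3), (3,2), (3,3), (4,5), (5,2)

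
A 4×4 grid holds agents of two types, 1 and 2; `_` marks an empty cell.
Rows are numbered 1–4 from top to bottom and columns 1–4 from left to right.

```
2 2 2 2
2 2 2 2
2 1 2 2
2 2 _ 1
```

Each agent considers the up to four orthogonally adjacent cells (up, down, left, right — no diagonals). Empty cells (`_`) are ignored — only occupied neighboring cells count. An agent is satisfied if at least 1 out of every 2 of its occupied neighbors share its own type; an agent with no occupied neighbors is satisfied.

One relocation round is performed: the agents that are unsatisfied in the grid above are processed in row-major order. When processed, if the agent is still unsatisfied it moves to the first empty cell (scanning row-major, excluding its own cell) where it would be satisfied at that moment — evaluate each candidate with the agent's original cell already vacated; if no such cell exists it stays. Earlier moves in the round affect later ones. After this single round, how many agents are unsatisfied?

2

Initially unsatisfied (in order): (3,2), (4,4).
  (3,2): no empty cell satisfies it; stays.
  (4,4): no empty cell satisfies it; stays.
Resulting grid:
2 2 2 2
2 2 2 2
2 1 2 2
2 2 _ 1
Unsatisfied now: (3,2), (4,4).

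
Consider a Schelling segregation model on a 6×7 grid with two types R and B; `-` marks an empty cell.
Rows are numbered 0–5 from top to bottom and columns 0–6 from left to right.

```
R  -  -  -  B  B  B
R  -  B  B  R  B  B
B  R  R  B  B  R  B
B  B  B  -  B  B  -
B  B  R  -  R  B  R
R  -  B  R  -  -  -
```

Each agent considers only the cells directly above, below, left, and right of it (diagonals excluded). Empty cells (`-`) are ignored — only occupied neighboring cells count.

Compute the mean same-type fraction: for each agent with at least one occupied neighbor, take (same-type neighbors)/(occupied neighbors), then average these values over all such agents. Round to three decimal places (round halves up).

0.462

Row 0: (0,0)R 1/1 · (0,4)B 1/2 · (0,5)B 3/3 · (0,6)B 2/2
Row 1: (1,0)R 1/2 · (1,2)B 1/2 · (1,3)B 2/3 · (1,4)R 0/4 · (1,5)B 2/4 · (1,6)B 3/3
Row 2: (2,0)B 1/3 · (2,1)R 1/3 · (2,2)R 1/4 · (2,3)B 2/3 · (2,4)B 2/4 · (2,5)R 0/4 · (2,6)B 1/2
Row 3: (3,0)B 3/3 · (3,1)B 3/4 · (3,2)B 1/3 · (3,4)B 2/3 · (3,5)B 2/3
Row 4: (4,0)B 2/3 · (4,1)B 2/3 · (4,2)R 0/3 · (4,4)R 0/2 · (4,5)B 1/3 · (4,6)R 0/1
Row 5: (5,0)R 0/1 · (5,2)B 0/2 · (5,3)R 0/1
Sum over 31 agents: 1/1 + 1/2 + 3/3 + 2/2 + 1/2 + 1/2 + 2/3 + 0/4 + 2/4 + 3/3 + 1/3 + 1/3 + 1/4 + 2/3 + 2/4 + 0/4 + 1/2 + 3/3 + 3/4 + 1/3 + 2/3 + 2/3 + 2/3 + 2/3 + 0/3 + 0/2 + 1/3 + 0/1 + 0/1 + 0/2 + 0/1 = 43/3; mean = 43/3 ÷ 31 = 43/93 = 0.462365… → 0.462.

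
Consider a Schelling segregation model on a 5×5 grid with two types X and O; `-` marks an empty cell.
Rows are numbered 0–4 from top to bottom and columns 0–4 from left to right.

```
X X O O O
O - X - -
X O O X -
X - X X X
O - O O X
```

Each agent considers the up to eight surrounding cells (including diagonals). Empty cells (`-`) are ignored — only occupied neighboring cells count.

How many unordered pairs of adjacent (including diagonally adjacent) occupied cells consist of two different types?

21

Scan each occupied cell's neighbors to the right and below (and the two forward diagonals) so each pair is counted once.
Row 0: X(0,0)–X(0,1)= X(0,0)–O(1,0)≠ X(0,1)–O(0,2)≠ X(0,1)–X(1,2)= X(0,1)–O(1,0)≠ O(0,2)–O(0,3)= O(0,2)–X(1,2)≠ O(0,3)–O(0,4)= O(0,3)–X(1,2)≠  → 5/9 unlike.
Row 1: O(1,0)–X(2,0)≠ O(1,0)–O(2,1)= X(1,2)–O(2,2)≠ X(1,2)–X(2,3)= X(1,2)–O(2,1)≠  → 3/5 unlike.
Row 2: X(2,0)–O(2,1)≠ X(2,0)–X(3,0)= O(2,1)–O(2,2)= O(2,1)–X(3,2)≠ O(2,1)–X(3,0)≠ O(2,2)–X(2,3)≠ O(2,2)–X(3,2)≠ O(2,2)–X(3,3)≠ X(2,3)–X(3,3)= X(2,3)–X(3,4)= X(2,3)–X(3,2)=  → 6/11 unlike.
Row 3: X(3,0)–O(4,0)≠ X(3,2)–X(3,3)= X(3,2)–O(4,2)≠ X(3,2)–O(4,3)≠ X(3,3)–X(3,4)= X(3,3)–O(4,3)≠ X(3,3)–X(4,4)= X(3,3)–O(4,2)≠ X(3,4)–X(4,4)= X(3,4)–O(4,3)≠  → 6/10 unlike.
Row 4: O(4,2)–O(4,3)= O(4,3)–X(4,4)≠  → 1/2 unlike.
Total adjacent occupied pairs: 37; unlike-type pairs: 21.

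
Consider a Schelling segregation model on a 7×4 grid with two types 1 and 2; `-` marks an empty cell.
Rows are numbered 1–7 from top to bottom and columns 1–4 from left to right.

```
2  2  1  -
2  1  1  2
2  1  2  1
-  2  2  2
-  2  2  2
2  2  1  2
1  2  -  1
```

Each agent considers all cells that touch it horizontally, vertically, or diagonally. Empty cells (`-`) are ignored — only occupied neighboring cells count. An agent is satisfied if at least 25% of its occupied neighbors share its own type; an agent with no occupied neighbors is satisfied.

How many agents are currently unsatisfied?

Row 1: (1,1)2 2/3 satisfied · (1,2)2 2/5 satisfied · (1,3)1 2/4 satisfied
Row 2: (2,1)2 3/5 satisfied · (2,2)1 3/8 satisfied · (2,3)1 4/7 satisfied · (2,4)2 1/4 satisfied
Row 3: (3,1)2 2/4 satisfied · (3,2)1 2/7 satisfied · (3,3)2 4/8 satisfied · (3,4)1 1/5 not
Row 4: (4,2)2 5/6 satisfied · (4,3)2 6/8 satisfied · (4,4)2 4/5 satisfied
Row 5: (5,2)2 5/6 satisfied · (5,3)2 7/8 satisfied · (5,4)2 4/5 satisfied
Row 6: (6,1)2 3/4 satisfied · (6,2)2 4/6 satisfied · (6,3)1 1/7 not · (6,4)2 2/4 satisfied
Row 7: (7,1)1 0/3 not · (7,2)2 2/4 satisfied · (7,4)1 1/2 satisfied
Unsatisfied: (3,4), (6,3), (7,1) — 3 in total.

3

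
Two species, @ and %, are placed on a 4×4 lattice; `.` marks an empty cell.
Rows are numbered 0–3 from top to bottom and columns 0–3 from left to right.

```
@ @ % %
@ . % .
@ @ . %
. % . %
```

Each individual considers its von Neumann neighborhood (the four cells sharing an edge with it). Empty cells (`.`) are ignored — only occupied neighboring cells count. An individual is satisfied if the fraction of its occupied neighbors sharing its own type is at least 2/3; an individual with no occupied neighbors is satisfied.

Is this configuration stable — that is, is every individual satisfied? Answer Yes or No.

(0,0)@ 2/2 satisfied
(0,1)@ 1/2 not
(0,2)% 2/3 satisfied
(0,3)% 1/1 satisfied
(1,0)@ 2/2 satisfied
(1,2)% 1/1 satisfied
(2,0)@ 2/2 satisfied
(2,1)@ 1/2 not
(2,3)% 1/1 satisfied
(3,1)% 0/1 not
(3,3)% 1/1 satisfied
For instance (0,1) has only 1/2 same-type neighbors, below 2/3.

No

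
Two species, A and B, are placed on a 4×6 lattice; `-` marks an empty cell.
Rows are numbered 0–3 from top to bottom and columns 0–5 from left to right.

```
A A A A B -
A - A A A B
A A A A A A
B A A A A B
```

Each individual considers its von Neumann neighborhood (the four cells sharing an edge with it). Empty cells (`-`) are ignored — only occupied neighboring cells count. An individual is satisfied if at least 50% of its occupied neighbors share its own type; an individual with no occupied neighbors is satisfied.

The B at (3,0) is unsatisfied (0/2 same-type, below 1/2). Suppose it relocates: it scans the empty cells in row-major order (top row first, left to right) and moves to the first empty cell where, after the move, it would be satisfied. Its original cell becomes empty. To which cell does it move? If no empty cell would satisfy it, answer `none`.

Vacating (3,0). Empty cells in order:
  (0,5): 2/2 same-type → satisfied — stop here.

(0,5)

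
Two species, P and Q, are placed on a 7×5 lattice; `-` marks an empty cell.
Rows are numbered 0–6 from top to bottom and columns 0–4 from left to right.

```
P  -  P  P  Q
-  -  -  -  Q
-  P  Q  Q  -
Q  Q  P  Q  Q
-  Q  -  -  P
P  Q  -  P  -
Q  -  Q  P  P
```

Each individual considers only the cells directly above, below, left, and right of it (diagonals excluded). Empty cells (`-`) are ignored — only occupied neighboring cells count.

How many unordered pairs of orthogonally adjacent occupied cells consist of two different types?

10

Scan each occupied cell's neighbors to the right and below so each pair is counted once.
Row 0: P(0,2)–P(0,3)= P(0,3)–Q(0,4)≠ Q(0,4)–Q(1,4)=  → 1/3 unlike.
Row 2: P(2,1)–Q(2,2)≠ P(2,1)–Q(3,1)≠ Q(2,2)–Q(2,3)= Q(2,2)–P(3,2)≠ Q(2,3)–Q(3,3)=  → 3/5 unlike.
Row 3: Q(3,0)–Q(3,1)= Q(3,1)–P(3,2)≠ Q(3,1)–Q(4,1)= P(3,2)–Q(3,3)≠ Q(3,3)–Q(3,4)= Q(3,4)–P(4,4)≠  → 3/6 unlike.
Row 4: Q(4,1)–Q(5,1)=  → 0/1 unlike.
Row 5: P(5,0)–Q(5,1)≠ P(5,0)–Q(6,0)≠ P(5,3)–P(6,3)=  → 2/3 unlike.
Row 6: Q(6,2)–P(6,3)≠ P(6,3)–P(6,4)=  → 1/2 unlike.
Total adjacent occupied pairs: 20; unlike-type pairs: 10.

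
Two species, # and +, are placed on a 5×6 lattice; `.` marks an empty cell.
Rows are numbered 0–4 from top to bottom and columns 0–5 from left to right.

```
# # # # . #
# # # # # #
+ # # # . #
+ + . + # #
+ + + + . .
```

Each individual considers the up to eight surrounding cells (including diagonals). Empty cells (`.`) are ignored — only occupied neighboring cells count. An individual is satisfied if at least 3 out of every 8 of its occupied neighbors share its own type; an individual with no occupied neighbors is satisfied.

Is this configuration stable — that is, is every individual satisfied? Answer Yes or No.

Yes

(0,0)# 3/3 satisfied
(0,1)# 5/5 satisfied
(0,2)# 5/5 satisfied
(0,3)# 4/4 satisfied
(0,5)# 2/2 satisfied
(1,0)# 4/5 satisfied
(1,1)# 7/8 satisfied
(1,2)# 8/8 satisfied
(1,3)# 6/6 satisfied
(1,4)# 6/6 satisfied
(1,5)# 3/3 satisfied
(2,0)+ 2/5 satisfied
(2,1)# 4/7 satisfied
(2,2)# 5/7 satisfied
(2,3)# 5/6 satisfied
(2,5)# 4/4 satisfied
(3,0)+ 4/5 satisfied
(3,1)+ 5/7 satisfied
(3,3)+ 2/5 satisfied
(3,4)# 3/5 satisfied
(3,5)# 2/2 satisfied
(4,0)+ 3/3 satisfied
(4,1)+ 4/4 satisfied
(4,2)+ 4/4 satisfied
(4,3)+ 2/3 satisfied
All meet the threshold, so the configuration is stable.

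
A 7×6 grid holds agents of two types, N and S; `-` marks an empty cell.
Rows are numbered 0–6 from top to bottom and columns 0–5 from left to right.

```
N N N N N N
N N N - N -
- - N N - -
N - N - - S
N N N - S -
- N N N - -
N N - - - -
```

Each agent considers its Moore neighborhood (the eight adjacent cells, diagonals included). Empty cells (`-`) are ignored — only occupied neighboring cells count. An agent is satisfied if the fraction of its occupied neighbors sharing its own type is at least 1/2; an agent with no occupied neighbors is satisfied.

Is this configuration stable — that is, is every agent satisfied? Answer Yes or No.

Yes

Row 0: (0,0)N 3/3 ok · (0,1)N 5/5 ok · (0,2)N 4/4 ok · (0,3)N 4/4 ok · (0,4)N 3/3 ok · (0,5)N 2/2 ok
Row 1: (1,0)N 3/3 ok · (1,1)N 6/6 ok · (1,2)N 6/6 ok · (1,4)N 4/4 ok
Row 2: (2,2)N 4/4 ok · (2,3)N 4/4 ok
Row 3: (3,0)N 2/2 ok · (3,2)N 4/4 ok · (3,5)S 1/1 ok
Row 4: (4,0)N 3/3 ok · (4,1)N 6/6 ok · (4,2)N 5/5 ok · (4,4)S 1/2 ok
Row 5: (5,1)N 6/6 ok · (5,2)N 5/5 ok · (5,3)N 2/3 ok
Row 6: (6,0)N 2/2 ok · (6,1)N 3/3 ok
All meet the threshold, so the configuration is stable.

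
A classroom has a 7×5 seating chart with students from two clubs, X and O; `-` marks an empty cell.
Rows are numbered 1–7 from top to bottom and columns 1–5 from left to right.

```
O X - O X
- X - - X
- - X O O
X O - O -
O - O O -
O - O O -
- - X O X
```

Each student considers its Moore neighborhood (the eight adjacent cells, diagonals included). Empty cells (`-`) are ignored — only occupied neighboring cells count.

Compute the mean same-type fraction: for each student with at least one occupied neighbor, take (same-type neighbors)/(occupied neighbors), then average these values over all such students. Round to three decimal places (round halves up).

0.489

(1,1)O 0/2
(1,2)X 1/2
(1,4)O 0/2
(1,5)X 1/2
(2,2)X 2/3
(2,5)X 1/4
(3,3)X 1/4
(3,4)O 2/4
(3,5)O 2/3
(4,1)X 0/2
(4,2)O 2/4
(4,4)O 4/5
(5,1)O 2/3
(5,3)O 5/5
(5,4)O 4/4
(6,1)O 1/1
(6,3)O 4/5
(6,4)O 4/6
(7,3)X 0/3
(7,4)O 2/4
(7,5)X 0/2
Sum over 21 students: 0/2 + 1/2 + 0/2 + 1/2 + 2/3 + 1/4 + 1/4 + 2/4 + 2/3 + 0/2 + 2/4 + 4/5 + 2/3 + 5/5 + 4/4 + 1/1 + 4/5 + 4/6 + 0/3 + 2/4 + 0/2 = 154/15; mean = 154/15 ÷ 21 = 22/45 = 0.488888… → 0.489.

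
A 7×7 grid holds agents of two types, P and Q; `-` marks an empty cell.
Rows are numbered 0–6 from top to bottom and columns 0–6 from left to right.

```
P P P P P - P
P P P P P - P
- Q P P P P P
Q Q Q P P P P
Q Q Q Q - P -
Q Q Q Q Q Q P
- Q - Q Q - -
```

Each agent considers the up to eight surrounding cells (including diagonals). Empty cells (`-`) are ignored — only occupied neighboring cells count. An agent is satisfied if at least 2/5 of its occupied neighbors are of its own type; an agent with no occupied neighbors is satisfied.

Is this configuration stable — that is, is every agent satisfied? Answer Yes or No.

Yes

(0,0)P 3/3 satisfied
(0,1)P 5/5 satisfied
(0,2)P 5/5 satisfied
(0,3)P 5/5 satisfied
(0,4)P 3/3 satisfied
(0,6)P 1/1 satisfied
(1,0)P 3/4 satisfied
(1,1)P 6/7 satisfied
(1,2)P 7/8 satisfied
(1,3)P 8/8 satisfied
(1,4)P 6/6 satisfied
(1,6)P 3/3 satisfied
(2,1)Q 3/7 satisfied
(2,2)P 5/8 satisfied
(2,3)P 7/8 satisfied
(2,4)P 7/7 satisfied
(2,5)P 7/7 satisfied
(2,6)P 4/4 satisfied
(3,0)Q 4/4 satisfied
(3,1)Q 6/7 satisfied
(3,2)Q 5/8 satisfied
(3,3)P 4/7 satisfied
(3,4)P 6/7 satisfied
(3,5)P 6/6 satisfied
(3,6)P 4/4 satisfied
(4,0)Q 5/5 satisfied
(4,1)Q 8/8 satisfied
(4,2)Q 7/8 satisfied
(4,3)Q 5/7 satisfied
(4,5)P 4/6 satisfied
(5,0)Q 4/4 satisfied
(5,1)Q 6/6 satisfied
(5,2)Q 7/7 satisfied
(5,3)Q 6/6 satisfied
(5,4)Q 5/6 satisfied
(5,5)Q 2/4 satisfied
(5,6)P 1/2 satisfied
(6,1)Q 3/3 satisfied
(6,3)Q 4/4 satisfied
(6,4)Q 4/4 satisfied
All meet the threshold, so the configuration is stable.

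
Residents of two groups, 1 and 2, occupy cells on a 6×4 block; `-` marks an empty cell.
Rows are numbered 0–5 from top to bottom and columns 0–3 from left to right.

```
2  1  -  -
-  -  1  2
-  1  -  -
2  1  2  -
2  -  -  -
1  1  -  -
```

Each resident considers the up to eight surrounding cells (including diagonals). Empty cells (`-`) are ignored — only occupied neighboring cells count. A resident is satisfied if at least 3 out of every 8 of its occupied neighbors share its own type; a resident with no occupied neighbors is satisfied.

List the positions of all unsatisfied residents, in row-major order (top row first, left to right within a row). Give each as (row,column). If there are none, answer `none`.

(0,0), (1,3), (3,0), (3,1), (3,2), (4,0)

Row 0: (0,0)2 0/1 not · (0,1)1 1/2 satisfied
Row 1: (1,2)1 2/3 satisfied · (1,3)2 0/1 not
Row 2: (2,1)1 2/4 satisfied
Row 3: (3,0)2 1/3 not · (3,1)1 1/4 not · (3,2)2 0/2 not
Row 4: (4,0)2 1/4 not
Row 5: (5,0)1 1/2 satisfied · (5,1)1 1/2 satisfied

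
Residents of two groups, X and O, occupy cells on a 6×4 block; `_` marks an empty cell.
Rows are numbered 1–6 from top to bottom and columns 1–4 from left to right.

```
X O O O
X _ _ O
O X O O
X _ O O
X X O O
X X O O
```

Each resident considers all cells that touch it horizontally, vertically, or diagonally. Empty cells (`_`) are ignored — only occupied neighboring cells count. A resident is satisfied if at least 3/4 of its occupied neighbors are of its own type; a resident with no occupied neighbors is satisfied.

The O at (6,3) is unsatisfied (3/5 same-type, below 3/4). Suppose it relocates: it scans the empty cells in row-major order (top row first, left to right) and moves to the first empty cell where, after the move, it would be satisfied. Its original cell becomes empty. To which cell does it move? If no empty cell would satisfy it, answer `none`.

Vacating (6,3). Empty cells in order:
  (2,2): 4/7 same-type → still unsatisfied.
  (2,3): 6/7 same-type → satisfied — stop here.

(2,3)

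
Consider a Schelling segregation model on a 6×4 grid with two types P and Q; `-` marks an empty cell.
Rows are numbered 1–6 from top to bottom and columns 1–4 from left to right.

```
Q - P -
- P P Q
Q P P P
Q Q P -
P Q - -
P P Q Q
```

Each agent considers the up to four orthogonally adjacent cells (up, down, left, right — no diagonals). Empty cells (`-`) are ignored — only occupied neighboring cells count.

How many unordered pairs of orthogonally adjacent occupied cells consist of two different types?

9

Scan each occupied cell's neighbors to the right and below so each pair is counted once.
From row 1: 0 unlike of 1 pairs (running 0/1).
From row 2: 2 unlike of 5 pairs (running 2/6).
From row 3: 2 unlike of 6 pairs (running 4/12).
From row 4: 2 unlike of 4 pairs (running 6/16).
From row 5: 2 unlike of 3 pairs (running 8/19).
From row 6: 1 unlike of 3 pairs (running 9/22).
Total adjacent occupied pairs: 22; unlike-type pairs: 9.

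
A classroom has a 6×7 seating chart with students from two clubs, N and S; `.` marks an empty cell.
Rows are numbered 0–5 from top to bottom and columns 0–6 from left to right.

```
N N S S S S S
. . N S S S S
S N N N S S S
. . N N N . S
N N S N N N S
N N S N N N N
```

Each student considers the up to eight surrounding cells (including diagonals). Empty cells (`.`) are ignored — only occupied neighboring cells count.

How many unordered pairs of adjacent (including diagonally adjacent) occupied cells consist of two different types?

Scan each occupied cell's neighbors to the right and below (and the two forward diagonals) so each pair is counted once.
Row 0: N(0,0)–N(0,1)= N(0,1)–S(0,2)≠ N(0,1)–N(1,2)= S(0,2)–S(0,3)= S(0,2)–N(1,2)≠ S(0,2)–S(1,3)= S(0,3)–S(0,4)= S(0,3)–S(1,3)= S(0,3)–S(1,4)= S(0,3)–N(1,2)≠ S(0,4)–S(0,5)= S(0,4)–S(1,4)= S(0,4)–S(1,5)= S(0,4)–S(1,3)= S(0,5)–S(0,6)= S(0,5)–S(1,5)= S(0,5)–S(1,6)= S(0,5)–S(1,4)= S(0,6)–S(1,6)= S(0,6)–S(1,5)=  → 3/20 unlike.
Row 1: N(1,2)–S(1,3)≠ N(1,2)–N(2,2)= N(1,2)–N(2,3)= N(1,2)–N(2,1)= S(1,3)–S(1,4)= S(1,3)–N(2,3)≠ S(1,3)–S(2,4)= S(1,3)–N(2,2)≠ S(1,4)–S(1,5)= S(1,4)–S(2,4)= S(1,4)–S(2,5)= S(1,4)–N(2,3)≠ S(1,5)–S(1,6)= S(1,5)–S(2,5)= S(1,5)–S(2,6)= S(1,5)–S(2,4)= S(1,6)–S(2,6)= S(1,6)–S(2,5)=  → 4/18 unlike.
Row 2: S(2,0)–N(2,1)≠ N(2,1)–N(2,2)= N(2,1)–N(3,2)= N(2,2)–N(2,3)= N(2,2)–N(3,2)= N(2,2)–N(3,3)= N(2,3)–S(2,4)≠ N(2,3)–N(3,3)= N(2,3)–N(3,4)= N(2,3)–N(3,2)= S(2,4)–S(2,5)= S(2,4)–N(3,4)≠ S(2,4)–N(3,3)≠ S(2,5)–S(2,6)= S(2,5)–S(3,6)= S(2,5)–N(3,4)≠ S(2,6)–S(3,6)=  → 5/17 unlike.
Row 3: N(3,2)–N(3,3)= N(3,2)–S(4,2)≠ N(3,2)–N(4,3)= N(3,2)–N(4,1)= N(3,3)–N(3,4)= N(3,3)–N(4,3)= N(3,3)–N(4,4)= N(3,3)–S(4,2)≠ N(3,4)–N(4,4)= N(3,4)–N(4,5)= N(3,4)–N(4,3)= S(3,6)–S(4,6)= S(3,6)–N(4,5)≠  → 3/13 unlike.
Row 4: N(4,0)–N(4,1)= N(4,0)–N(5,0)= N(4,0)–N(5,1)= N(4,1)–S(4,2)≠ N(4,1)–N(5,1)= N(4,1)–S(5,2)≠ N(4,1)–N(5,0)= S(4,2)–N(4,3)≠ S(4,2)–S(5,2)= S(4,2)–N(5,3)≠ S(4,2)–N(5,1)≠ N(4,3)–N(4,4)= N(4,3)–N(5,3)= N(4,3)–N(5,4)= N(4,3)–S(5,2)≠ N(4,4)–N(4,5)= N(4,4)–N(5,4)= N(4,4)–N(5,5)= N(4,4)–N(5,3)= N(4,5)–S(4,6)≠ N(4,5)–N(5,5)= N(4,5)–N(5,6)= N(4,5)–N(5,4)= S(4,6)–N(5,6)≠ S(4,6)–N(5,5)≠  → 9/25 unlike.
Row 5: N(5,0)–N(5,1)= N(5,1)–S(5,2)≠ S(5,2)–N(5,3)≠ N(5,3)–N(5,4)= N(5,4)–N(5,5)= N(5,5)–N(5,6)=  → 2/6 unlike.
Total adjacent occupied pairs: 99; unlike-type pairs: 26.

26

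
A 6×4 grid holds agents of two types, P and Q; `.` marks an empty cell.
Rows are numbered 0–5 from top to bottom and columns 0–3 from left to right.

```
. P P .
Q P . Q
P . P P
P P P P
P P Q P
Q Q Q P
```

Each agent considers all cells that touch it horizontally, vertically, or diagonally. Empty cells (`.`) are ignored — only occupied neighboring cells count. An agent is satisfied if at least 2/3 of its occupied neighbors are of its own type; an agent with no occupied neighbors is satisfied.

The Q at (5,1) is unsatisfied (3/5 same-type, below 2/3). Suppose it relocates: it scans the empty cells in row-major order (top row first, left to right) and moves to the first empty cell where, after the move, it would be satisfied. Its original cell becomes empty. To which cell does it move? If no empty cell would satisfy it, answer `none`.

Vacating (5,1). Empty cells in order:
  (0,0): 1/3 same-type → still unsatisfied.
  (0,3): 1/2 same-type → still unsatisfied.
  (1,2): 1/6 same-type → still unsatisfied.
  (2,1): 1/7 same-type → still unsatisfied.

none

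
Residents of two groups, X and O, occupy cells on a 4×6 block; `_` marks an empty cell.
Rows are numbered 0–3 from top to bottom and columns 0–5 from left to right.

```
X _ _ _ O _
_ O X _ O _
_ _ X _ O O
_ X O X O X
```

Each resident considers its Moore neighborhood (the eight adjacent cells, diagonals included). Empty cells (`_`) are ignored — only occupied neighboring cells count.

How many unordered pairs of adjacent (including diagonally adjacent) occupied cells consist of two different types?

Scan each occupied cell's neighbors to the right and below (and the two forward diagonals) so each pair is counted once.
Row 0: X(0,0)–O(1,1)≠ O(0,4)–O(1,4)=  → 1/2 unlike.
Row 1: O(1,1)–X(1,2)≠ O(1,1)–X(2,2)≠ X(1,2)–X(2,2)= O(1,4)–O(2,4)= O(1,4)–O(2,5)=  → 2/5 unlike.
Row 2: X(2,2)–O(3,2)≠ X(2,2)–X(3,3)= X(2,2)–X(3,1)= O(2,4)–O(2,5)= O(2,4)–O(3,4)= O(2,4)–X(3,5)≠ O(2,4)–X(3,3)≠ O(2,5)–X(3,5)≠ O(2,5)–O(3,4)=  → 4/9 unlike.
Row 3: X(3,1)–O(3,2)≠ O(3,2)–X(3,3)≠ X(3,3)–O(3,4)≠ O(3,4)–X(3,5)≠  → 4/4 unlike.
Total adjacent occupied pairs: 20; unlike-type pairs: 11.

11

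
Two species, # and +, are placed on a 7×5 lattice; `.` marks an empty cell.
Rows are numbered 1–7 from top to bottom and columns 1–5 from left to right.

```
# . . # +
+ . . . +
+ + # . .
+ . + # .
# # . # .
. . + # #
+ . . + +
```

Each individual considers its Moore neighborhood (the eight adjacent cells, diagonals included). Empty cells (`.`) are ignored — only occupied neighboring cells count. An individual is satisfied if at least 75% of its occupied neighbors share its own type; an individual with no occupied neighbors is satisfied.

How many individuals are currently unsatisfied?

17

(1,1)# 0/1 ✗
(1,4)# 0/2 ✗
(1,5)+ 1/2 ✗
(2,1)+ 2/3 ✗
(2,5)+ 1/2 ✗
(3,1)+ 3/3 ✓
(3,2)+ 4/5 ✓
(3,3)# 1/3 ✗
(4,1)+ 2/4 ✗
(4,3)+ 1/5 ✗
(4,4)# 2/3 ✗
(5,1)# 1/2 ✗
(5,2)# 1/4 ✗
(5,4)# 3/5 ✗
(6,3)+ 1/4 ✗
(6,4)# 2/5 ✗
(6,5)# 2/4 ✗
(7,1)+ 0/0 ✓
(7,4)+ 2/4 ✗
(7,5)+ 1/3 ✗
Unsatisfied: (1,1), (1,4), (1,5), (2,1), (2,5), (3,3), (4,1), (4,3), (4,4), (5,1), (5,2), (5,4), (6,3), (6,4), (6,5), (7,4), (7,5) — 17 in total.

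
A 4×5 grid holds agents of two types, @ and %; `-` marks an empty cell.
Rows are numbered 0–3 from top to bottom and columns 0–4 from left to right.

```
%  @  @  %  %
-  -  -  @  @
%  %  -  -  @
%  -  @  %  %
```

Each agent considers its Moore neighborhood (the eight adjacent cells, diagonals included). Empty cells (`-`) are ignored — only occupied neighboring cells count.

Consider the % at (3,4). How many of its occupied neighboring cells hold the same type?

1

Occupied neighbors of (3,4): (2,4)=@, (3,3)=%.
Same type (%): 1 of 2.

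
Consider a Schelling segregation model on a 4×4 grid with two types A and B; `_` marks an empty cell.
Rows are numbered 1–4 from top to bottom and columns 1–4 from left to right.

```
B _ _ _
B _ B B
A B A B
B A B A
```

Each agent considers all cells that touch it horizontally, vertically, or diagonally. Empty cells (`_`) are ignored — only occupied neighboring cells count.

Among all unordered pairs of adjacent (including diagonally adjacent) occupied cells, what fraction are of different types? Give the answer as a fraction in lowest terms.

13/25

Scan each occupied cell's neighbors to the right and below (and the two forward diagonals) so each pair is counted once.
From row 1: 0 unlike of 1 pairs (running 0/1).
From row 2: 3 unlike of 8 pairs (running 3/9).
From row 3: 7 unlike of 13 pairs (running 10/22).
From row 4: 3 unlike of 3 pairs (running 13/25).
Total adjacent occupied pairs: 25; unlike-type pairs: 13.
13/25 is already in lowest terms.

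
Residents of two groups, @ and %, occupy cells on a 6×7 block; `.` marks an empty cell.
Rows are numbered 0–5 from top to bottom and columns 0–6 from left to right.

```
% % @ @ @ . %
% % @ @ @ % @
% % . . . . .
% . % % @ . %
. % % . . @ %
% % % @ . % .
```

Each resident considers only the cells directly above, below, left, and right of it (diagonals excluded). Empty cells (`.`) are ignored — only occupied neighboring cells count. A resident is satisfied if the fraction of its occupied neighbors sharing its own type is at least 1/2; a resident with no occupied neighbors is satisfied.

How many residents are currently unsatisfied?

(0,0)% 2/2 satisfied
(0,1)% 2/3 satisfied
(0,2)@ 2/3 satisfied
(0,3)@ 3/3 satisfied
(0,4)@ 2/2 satisfied
(0,6)% 0/1 not
(1,0)% 3/3 satisfied
(1,1)% 3/4 satisfied
(1,2)@ 2/3 satisfied
(1,3)@ 3/3 satisfied
(1,4)@ 2/3 satisfied
(1,5)% 0/2 not
(1,6)@ 0/2 not
(2,0)% 3/3 satisfied
(2,1)% 2/2 satisfied
(3,0)% 1/1 satisfied
(3,2)% 2/2 satisfied
(3,3)% 1/2 satisfied
(3,4)@ 0/1 not
(3,6)% 1/1 satisfied
(4,1)% 2/2 satisfied
(4,2)% 3/3 satisfied
(4,5)@ 0/2 not
(4,6)% 1/2 satisfied
(5,0)% 1/1 satisfied
(5,1)% 3/3 satisfied
(5,2)% 2/3 satisfied
(5,3)@ 0/1 not
(5,5)% 0/1 not
Unsatisfied: (0,6), (1,5), (1,6), (3,4), (4,5), (5,3), (5,5) — 7 in total.

7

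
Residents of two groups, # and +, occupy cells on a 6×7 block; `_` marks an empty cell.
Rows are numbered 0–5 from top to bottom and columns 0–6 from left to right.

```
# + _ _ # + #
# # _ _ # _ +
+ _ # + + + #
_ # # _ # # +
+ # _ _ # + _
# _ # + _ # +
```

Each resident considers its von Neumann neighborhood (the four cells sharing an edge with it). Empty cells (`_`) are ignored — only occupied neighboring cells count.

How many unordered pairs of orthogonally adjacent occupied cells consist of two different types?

Scan each occupied cell's neighbors to the right and below so each pair is counted once.
From row 0: 5 unlike of 7 pairs (running 5/7).
From row 1: 3 unlike of 4 pairs (running 8/11).
From row 2: 5 unlike of 8 pairs (running 13/19).
From row 3: 2 unlike of 6 pairs (running 15/25).
From row 4: 4 unlike of 4 pairs (running 19/29).
From row 5: 2 unlike of 2 pairs (running 21/31).
Total adjacent occupied pairs: 31; unlike-type pairs: 21.

21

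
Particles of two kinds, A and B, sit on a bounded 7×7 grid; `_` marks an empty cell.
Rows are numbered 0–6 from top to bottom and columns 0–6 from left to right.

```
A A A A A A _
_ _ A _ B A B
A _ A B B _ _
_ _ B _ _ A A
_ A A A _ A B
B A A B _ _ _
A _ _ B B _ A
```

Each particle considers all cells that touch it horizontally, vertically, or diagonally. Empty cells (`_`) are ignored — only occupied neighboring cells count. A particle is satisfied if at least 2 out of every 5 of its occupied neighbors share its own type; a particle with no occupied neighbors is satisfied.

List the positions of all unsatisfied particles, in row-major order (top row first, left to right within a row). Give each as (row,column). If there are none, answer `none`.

(1,4), (1,6), (2,2), (3,2), (4,6), (5,0)

(0,0)A 1/1 ok
(0,1)A 3/3 ok
(0,2)A 3/3 ok
(0,3)A 3/4 ok
(0,4)A 3/4 ok
(0,5)A 2/4 ok
(1,2)A 4/5 ok
(1,4)B 2/6 unhappy
(1,5)A 2/5 ok
(1,6)B 0/2 unhappy
(2,0)A 0/0 ok
(2,2)A 1/3 unhappy
(2,3)B 3/5 ok
(2,4)B 2/4 ok
(3,2)B 1/5 unhappy
(3,5)A 2/4 ok
(3,6)A 2/3 ok
(4,1)A 3/5 ok
(4,2)A 4/6 ok
(4,3)A 2/4 ok
(4,5)A 2/3 ok
(4,6)B 0/3 unhappy
(5,0)B 0/3 unhappy
(5,1)A 4/5 ok
(5,2)A 4/6 ok
(5,3)B 2/5 ok
(6,0)A 1/2 ok
(6,3)B 2/3 ok
(6,4)B 2/2 ok
(6,6)A 0/0 ok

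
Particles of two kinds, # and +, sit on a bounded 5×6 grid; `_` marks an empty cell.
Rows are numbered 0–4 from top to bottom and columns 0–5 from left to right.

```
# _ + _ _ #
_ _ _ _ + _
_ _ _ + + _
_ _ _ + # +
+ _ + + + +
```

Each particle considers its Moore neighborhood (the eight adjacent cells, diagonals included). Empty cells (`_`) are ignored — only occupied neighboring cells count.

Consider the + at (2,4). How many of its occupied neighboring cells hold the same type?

Occupied neighbors of (2,4): (1,4)=+, (2,3)=+, (3,3)=+, (3,4)=#, (3,5)=+.
Same type (+): 4 of 5.

4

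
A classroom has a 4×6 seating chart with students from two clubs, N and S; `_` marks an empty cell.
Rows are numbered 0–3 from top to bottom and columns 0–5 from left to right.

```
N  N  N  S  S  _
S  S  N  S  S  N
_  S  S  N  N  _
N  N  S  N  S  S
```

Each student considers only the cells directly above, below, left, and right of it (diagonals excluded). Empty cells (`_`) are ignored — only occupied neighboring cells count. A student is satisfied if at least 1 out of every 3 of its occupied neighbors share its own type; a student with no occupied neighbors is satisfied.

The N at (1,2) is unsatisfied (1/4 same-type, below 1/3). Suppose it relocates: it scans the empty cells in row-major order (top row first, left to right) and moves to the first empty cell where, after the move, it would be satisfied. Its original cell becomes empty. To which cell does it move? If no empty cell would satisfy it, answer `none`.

(0,5)

Vacating (1,2). Empty cells in order:
  (0,5): 1/2 same-type → satisfied — stop here.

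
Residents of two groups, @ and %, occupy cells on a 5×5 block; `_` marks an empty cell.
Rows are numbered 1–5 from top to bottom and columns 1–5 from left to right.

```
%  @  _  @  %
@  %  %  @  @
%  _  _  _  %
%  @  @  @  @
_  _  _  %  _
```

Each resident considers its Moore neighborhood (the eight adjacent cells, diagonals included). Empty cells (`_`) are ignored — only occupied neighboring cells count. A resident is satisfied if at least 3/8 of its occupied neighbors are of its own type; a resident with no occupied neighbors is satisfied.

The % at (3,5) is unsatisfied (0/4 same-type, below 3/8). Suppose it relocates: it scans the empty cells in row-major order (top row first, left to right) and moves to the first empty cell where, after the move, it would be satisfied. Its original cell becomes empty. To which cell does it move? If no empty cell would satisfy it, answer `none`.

Vacating (3,5). Empty cells in order:
  (1,3): 2/5 same-type → satisfied — stop here.

(1,3)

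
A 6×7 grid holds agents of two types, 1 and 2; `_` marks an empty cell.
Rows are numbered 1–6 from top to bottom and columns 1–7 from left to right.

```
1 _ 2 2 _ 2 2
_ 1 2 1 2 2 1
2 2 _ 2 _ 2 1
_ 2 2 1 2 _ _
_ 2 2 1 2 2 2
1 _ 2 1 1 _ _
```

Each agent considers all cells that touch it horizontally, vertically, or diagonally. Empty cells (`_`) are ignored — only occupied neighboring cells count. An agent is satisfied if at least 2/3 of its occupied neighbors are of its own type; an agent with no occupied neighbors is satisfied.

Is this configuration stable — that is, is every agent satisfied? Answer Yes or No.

(1,1)1 1/1 satisfied
(1,3)2 2/4 not
(1,4)2 3/4 satisfied
(1,6)2 3/4 satisfied
(1,7)2 2/3 satisfied
(2,2)1 1/5 not
(2,3)2 4/6 satisfied
(2,4)1 0/5 not
(2,5)2 5/6 satisfied
(2,6)2 4/6 satisfied
(2,7)1 1/5 not
(3,1)2 2/3 satisfied
(3,2)2 4/5 satisfied
(3,4)2 4/6 satisfied
(3,6)2 3/5 not
(3,7)1 1/3 not
(4,2)2 5/5 satisfied
(4,3)2 5/7 satisfied
(4,4)1 1/6 not
(4,5)2 4/6 satisfied
(5,2)2 4/5 satisfied
(5,3)2 4/7 not
(5,4)1 3/8 not
(5,5)2 2/6 not
(5,6)2 3/4 satisfied
(5,7)2 1/1 satisfied
(6,1)1 0/1 not
(6,3)2 2/4 not
(6,4)1 2/5 not
(6,5)1 2/4 not
For instance (1,3) has only 2/4 same-type neighbors, below 2/3.

No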